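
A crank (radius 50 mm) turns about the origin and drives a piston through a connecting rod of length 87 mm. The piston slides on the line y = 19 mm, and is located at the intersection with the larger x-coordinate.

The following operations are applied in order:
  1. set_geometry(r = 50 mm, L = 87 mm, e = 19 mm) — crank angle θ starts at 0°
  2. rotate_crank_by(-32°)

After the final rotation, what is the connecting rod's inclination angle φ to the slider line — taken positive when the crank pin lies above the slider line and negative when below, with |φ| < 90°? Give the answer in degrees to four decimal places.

-31.5298

set_geometry: r = 50 mm, L = 87 mm, e = 19 mm; θ ← 0°
rotate_crank_by(-32°): θ ← 0° -32° = -32°
crank pin P = (r cos θ, r sin θ) = (42.402405, -26.495963)
h = r sin θ − e = -26.495963 − 19 = -45.495963
sin φ = h / L = -45.495963 / 87 = -0.52294211
φ = arcsin(-0.52294211) = -31.529810°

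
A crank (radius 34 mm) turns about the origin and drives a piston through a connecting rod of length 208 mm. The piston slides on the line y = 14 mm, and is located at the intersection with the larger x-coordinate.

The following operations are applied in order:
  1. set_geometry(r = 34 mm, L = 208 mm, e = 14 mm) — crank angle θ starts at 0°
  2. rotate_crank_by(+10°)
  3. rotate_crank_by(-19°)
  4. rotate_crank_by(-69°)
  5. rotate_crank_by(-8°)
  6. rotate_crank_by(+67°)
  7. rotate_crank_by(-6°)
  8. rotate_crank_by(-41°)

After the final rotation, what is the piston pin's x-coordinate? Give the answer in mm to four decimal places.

set_geometry: r = 34 mm, L = 208 mm, e = 14 mm; θ ← 0°
rotate_crank_by(+10°): θ ← 0° +10° = 10°
rotate_crank_by(-19°): θ ← 10° -19° = -9°
rotate_crank_by(-69°): θ ← -9° -69° = -78°
rotate_crank_by(-8°): θ ← -78° -8° = -86°
rotate_crank_by(+67°): θ ← -86° +67° = -19°
rotate_crank_by(-6°): θ ← -19° -6° = -25°
rotate_crank_by(-41°): θ ← -25° -41° = -66°
crank pin P = (r cos θ, r sin θ) = (13.829046, -31.060546)
h = r sin θ − e = -31.060546 − 14 = -45.060546
x = r cos θ + √(L² − h²) = 13.829046 + √(43264.0 − 2030.4528) = 13.829046 + 203.060452 = 216.889498

216.8895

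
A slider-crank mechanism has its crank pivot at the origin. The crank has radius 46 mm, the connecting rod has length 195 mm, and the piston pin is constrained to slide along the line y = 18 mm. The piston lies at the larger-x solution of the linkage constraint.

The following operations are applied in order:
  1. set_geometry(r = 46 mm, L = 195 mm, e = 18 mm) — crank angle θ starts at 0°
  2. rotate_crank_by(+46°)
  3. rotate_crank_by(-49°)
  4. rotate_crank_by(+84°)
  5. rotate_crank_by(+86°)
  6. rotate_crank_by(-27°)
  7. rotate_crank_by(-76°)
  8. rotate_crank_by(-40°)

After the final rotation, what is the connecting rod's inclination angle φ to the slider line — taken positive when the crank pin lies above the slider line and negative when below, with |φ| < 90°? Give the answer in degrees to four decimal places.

set_geometry: r = 46 mm, L = 195 mm, e = 18 mm; θ ← 0°
rotate_crank_by(+46°): θ ← 0° +46° = 46°
rotate_crank_by(-49°): θ ← 46° -49° = -3°
rotate_crank_by(+84°): θ ← -3° +84° = 81°
rotate_crank_by(+86°): θ ← 81° +86° = 167°
rotate_crank_by(-27°): θ ← 167° -27° = 140°
rotate_crank_by(-76°): θ ← 140° -76° = 64°
rotate_crank_by(-40°): θ ← 64° -40° = 24°
crank pin P = (r cos θ, r sin θ) = (42.023091, 18.709886)
h = r sin θ − e = 18.709886 − 18 = 0.709886
sin φ = h / L = 0.709886 / 195 = 0.00364044
φ = arcsin(0.00364044) = 0.208582°

0.2086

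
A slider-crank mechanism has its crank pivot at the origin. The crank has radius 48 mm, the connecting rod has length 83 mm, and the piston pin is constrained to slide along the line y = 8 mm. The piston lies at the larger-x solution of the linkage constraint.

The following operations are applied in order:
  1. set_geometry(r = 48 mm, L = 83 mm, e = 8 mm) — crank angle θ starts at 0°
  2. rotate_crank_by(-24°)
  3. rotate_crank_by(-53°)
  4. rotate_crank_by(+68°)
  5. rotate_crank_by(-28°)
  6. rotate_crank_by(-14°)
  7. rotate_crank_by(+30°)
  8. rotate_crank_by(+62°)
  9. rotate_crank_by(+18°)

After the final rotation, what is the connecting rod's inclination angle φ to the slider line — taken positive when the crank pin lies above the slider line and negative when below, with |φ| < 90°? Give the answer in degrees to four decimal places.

set_geometry: r = 48 mm, L = 83 mm, e = 8 mm; θ ← 0°
rotate_crank_by(-24°): θ ← 0° -24° = -24°
rotate_crank_by(-53°): θ ← -24° -53° = -77°
rotate_crank_by(+68°): θ ← -77° +68° = -9°
rotate_crank_by(-28°): θ ← -9° -28° = -37°
rotate_crank_by(-14°): θ ← -37° -14° = -51°
rotate_crank_by(+30°): θ ← -51° +30° = -21°
rotate_crank_by(+62°): θ ← -21° +62° = 41°
rotate_crank_by(+18°): θ ← 41° +18° = 59°
crank pin P = (r cos θ, r sin θ) = (24.721828, 41.144030)
h = r sin θ − e = 41.144030 − 8 = 33.144030
sin φ = h / L = 33.144030 / 83 = 0.39932567
φ = arcsin(0.39932567) = 23.536029°

23.5360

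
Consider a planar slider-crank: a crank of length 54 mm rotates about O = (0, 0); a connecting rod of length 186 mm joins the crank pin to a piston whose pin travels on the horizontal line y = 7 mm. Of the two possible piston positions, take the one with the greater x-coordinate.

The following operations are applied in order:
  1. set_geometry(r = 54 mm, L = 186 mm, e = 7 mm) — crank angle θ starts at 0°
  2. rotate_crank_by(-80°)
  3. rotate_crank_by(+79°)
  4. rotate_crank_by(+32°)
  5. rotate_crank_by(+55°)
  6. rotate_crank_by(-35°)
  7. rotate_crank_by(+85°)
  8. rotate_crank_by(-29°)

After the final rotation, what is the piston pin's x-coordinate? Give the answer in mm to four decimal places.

164.7756

set_geometry: r = 54 mm, L = 186 mm, e = 7 mm; θ ← 0°
rotate_crank_by(-80°): θ ← 0° -80° = -80°
rotate_crank_by(+79°): θ ← -80° +79° = -1°
rotate_crank_by(+32°): θ ← -1° +32° = 31°
rotate_crank_by(+55°): θ ← 31° +55° = 86°
rotate_crank_by(-35°): θ ← 86° -35° = 51°
rotate_crank_by(+85°): θ ← 51° +85° = 136°
rotate_crank_by(-29°): θ ← 136° -29° = 107°
crank pin P = (r cos θ, r sin θ) = (-15.788072, 51.640457)
h = r sin θ − e = 51.640457 − 7 = 44.640457
x = r cos θ + √(L² − h²) = -15.788072 + √(34596.0 − 1992.7704) = -15.788072 + 180.563644 = 164.775572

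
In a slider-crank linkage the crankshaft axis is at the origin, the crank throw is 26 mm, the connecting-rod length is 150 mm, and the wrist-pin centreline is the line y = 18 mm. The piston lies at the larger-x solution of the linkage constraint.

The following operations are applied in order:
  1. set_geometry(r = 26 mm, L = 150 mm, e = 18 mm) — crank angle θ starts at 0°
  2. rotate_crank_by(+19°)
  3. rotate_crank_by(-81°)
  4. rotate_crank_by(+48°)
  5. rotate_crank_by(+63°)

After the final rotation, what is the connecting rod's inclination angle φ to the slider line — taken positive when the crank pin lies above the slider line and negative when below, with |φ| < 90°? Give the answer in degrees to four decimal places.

set_geometry: r = 26 mm, L = 150 mm, e = 18 mm; θ ← 0°
rotate_crank_by(+19°): θ ← 0° +19° = 19°
rotate_crank_by(-81°): θ ← 19° -81° = -62°
rotate_crank_by(+48°): θ ← -62° +48° = -14°
rotate_crank_by(+63°): θ ← -14° +63° = 49°
crank pin P = (r cos θ, r sin θ) = (17.057535, 19.622449)
h = r sin θ − e = 19.622449 − 18 = 1.622449
sin φ = h / L = 1.622449 / 150 = 0.01081633
φ = arcsin(0.01081633) = 0.619742°

0.6197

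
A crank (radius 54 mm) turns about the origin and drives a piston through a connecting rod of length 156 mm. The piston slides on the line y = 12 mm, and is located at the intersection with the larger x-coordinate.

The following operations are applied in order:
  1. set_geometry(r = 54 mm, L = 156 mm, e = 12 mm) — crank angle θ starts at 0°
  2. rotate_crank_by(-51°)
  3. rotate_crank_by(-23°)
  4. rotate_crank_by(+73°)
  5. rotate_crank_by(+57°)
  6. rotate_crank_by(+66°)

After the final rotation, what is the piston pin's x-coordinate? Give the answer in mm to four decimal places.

set_geometry: r = 54 mm, L = 156 mm, e = 12 mm; θ ← 0°
rotate_crank_by(-51°): θ ← 0° -51° = -51°
rotate_crank_by(-23°): θ ← -51° -23° = -74°
rotate_crank_by(+73°): θ ← -74° +73° = -1°
rotate_crank_by(+57°): θ ← -1° +57° = 56°
rotate_crank_by(+66°): θ ← 56° +66° = 122°
crank pin P = (r cos θ, r sin θ) = (-28.615640, 45.794597)
h = r sin θ − e = 45.794597 − 12 = 33.794597
x = r cos θ + √(L² − h²) = -28.615640 + √(24336.0 − 1142.0748) = -28.615640 + 152.295519 = 123.679879

123.6799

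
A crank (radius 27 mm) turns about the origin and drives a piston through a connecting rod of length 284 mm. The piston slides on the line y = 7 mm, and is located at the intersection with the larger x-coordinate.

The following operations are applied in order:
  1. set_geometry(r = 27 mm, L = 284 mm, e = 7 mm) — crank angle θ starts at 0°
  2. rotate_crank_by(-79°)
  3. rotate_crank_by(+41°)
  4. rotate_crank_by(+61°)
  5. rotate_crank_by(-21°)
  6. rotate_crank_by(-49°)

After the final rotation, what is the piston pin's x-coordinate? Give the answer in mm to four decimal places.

301.1517

set_geometry: r = 27 mm, L = 284 mm, e = 7 mm; θ ← 0°
rotate_crank_by(-79°): θ ← 0° -79° = -79°
rotate_crank_by(+41°): θ ← -79° +41° = -38°
rotate_crank_by(+61°): θ ← -38° +61° = 23°
rotate_crank_by(-21°): θ ← 23° -21° = 2°
rotate_crank_by(-49°): θ ← 2° -49° = -47°
crank pin P = (r cos θ, r sin θ) = (18.413956, -19.746550)
h = r sin θ − e = -19.746550 − 7 = -26.746550
x = r cos θ + √(L² − h²) = 18.413956 + √(80656.0 − 715.3779) = 18.413956 + 282.737727 = 301.151682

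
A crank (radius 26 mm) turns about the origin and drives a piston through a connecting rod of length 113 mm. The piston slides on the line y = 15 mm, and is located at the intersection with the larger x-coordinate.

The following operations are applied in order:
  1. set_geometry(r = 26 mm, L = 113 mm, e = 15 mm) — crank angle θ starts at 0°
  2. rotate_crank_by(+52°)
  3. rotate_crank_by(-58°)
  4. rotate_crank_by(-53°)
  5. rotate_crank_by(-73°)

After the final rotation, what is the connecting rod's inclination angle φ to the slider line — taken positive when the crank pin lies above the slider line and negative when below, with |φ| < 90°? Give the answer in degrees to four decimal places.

set_geometry: r = 26 mm, L = 113 mm, e = 15 mm; θ ← 0°
rotate_crank_by(+52°): θ ← 0° +52° = 52°
rotate_crank_by(-58°): θ ← 52° -58° = -6°
rotate_crank_by(-53°): θ ← -6° -53° = -59°
rotate_crank_by(-73°): θ ← -59° -73° = -132°
crank pin P = (r cos θ, r sin θ) = (-17.397396, -19.321765)
h = r sin θ − e = -19.321765 − 15 = -34.321765
sin φ = h / L = -34.321765 / 113 = -0.30373244
φ = arcsin(-0.30373244) = -17.681921°

-17.6819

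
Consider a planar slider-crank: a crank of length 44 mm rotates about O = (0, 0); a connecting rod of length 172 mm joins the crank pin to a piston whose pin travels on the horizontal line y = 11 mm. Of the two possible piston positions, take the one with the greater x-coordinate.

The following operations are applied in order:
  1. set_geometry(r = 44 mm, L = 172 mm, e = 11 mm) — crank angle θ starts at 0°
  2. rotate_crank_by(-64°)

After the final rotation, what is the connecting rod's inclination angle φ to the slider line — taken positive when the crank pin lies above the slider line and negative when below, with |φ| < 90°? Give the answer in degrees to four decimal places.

-17.0902

set_geometry: r = 44 mm, L = 172 mm, e = 11 mm; θ ← 0°
rotate_crank_by(-64°): θ ← 0° -64° = -64°
crank pin P = (r cos θ, r sin θ) = (19.288330, -39.546938)
h = r sin θ − e = -39.546938 − 11 = -50.546938
sin φ = h / L = -50.546938 / 172 = -0.29387755
φ = arcsin(-0.29387755) = -17.090242°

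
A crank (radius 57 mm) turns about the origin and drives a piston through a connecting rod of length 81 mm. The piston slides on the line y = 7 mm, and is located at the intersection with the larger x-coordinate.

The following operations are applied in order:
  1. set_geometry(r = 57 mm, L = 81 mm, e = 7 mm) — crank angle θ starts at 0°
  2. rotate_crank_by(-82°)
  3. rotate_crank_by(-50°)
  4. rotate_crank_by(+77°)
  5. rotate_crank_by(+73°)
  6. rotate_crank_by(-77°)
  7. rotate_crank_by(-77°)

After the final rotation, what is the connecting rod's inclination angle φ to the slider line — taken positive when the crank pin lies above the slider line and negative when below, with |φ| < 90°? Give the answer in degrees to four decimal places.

set_geometry: r = 57 mm, L = 81 mm, e = 7 mm; θ ← 0°
rotate_crank_by(-82°): θ ← 0° -82° = -82°
rotate_crank_by(-50°): θ ← -82° -50° = -132°
rotate_crank_by(+77°): θ ← -132° +77° = -55°
rotate_crank_by(+73°): θ ← -55° +73° = 18°
rotate_crank_by(-77°): θ ← 18° -77° = -59°
rotate_crank_by(-77°): θ ← -59° -77° = -136°
crank pin P = (r cos θ, r sin θ) = (-41.002369, -39.595527)
h = r sin θ − e = -39.595527 − 7 = -46.595527
sin φ = h / L = -46.595527 / 81 = -0.57525342
φ = arcsin(-0.57525342) = -35.117381°

-35.1174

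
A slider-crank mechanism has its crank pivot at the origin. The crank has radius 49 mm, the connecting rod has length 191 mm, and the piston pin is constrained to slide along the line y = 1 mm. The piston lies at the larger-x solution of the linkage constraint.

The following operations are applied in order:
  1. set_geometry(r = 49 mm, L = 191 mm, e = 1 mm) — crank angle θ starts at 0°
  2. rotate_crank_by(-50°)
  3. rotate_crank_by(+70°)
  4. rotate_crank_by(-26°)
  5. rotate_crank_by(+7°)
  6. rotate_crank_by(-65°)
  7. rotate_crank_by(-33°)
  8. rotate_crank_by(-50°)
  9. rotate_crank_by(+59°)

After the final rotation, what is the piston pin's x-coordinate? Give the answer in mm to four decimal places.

186.0575

set_geometry: r = 49 mm, L = 191 mm, e = 1 mm; θ ← 0°
rotate_crank_by(-50°): θ ← 0° -50° = -50°
rotate_crank_by(+70°): θ ← -50° +70° = 20°
rotate_crank_by(-26°): θ ← 20° -26° = -6°
rotate_crank_by(+7°): θ ← -6° +7° = 1°
rotate_crank_by(-65°): θ ← 1° -65° = -64°
rotate_crank_by(-33°): θ ← -64° -33° = -97°
rotate_crank_by(-50°): θ ← -97° -50° = -147°
rotate_crank_by(+59°): θ ← -147° +59° = -88°
crank pin P = (r cos θ, r sin θ) = (1.710075, -48.970151)
h = r sin θ − e = -48.970151 − 1 = -49.970151
x = r cos θ + √(L² − h²) = 1.710075 + √(36481.0 − 2497.0159) = 1.710075 + 184.347455 = 186.057530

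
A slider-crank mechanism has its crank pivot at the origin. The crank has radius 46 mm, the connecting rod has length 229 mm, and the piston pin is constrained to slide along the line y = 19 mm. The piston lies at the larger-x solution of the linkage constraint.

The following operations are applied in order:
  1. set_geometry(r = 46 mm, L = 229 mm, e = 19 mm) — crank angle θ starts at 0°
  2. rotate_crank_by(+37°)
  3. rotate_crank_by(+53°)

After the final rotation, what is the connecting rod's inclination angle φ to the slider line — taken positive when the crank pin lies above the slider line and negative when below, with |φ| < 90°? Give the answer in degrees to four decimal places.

6.7711

set_geometry: r = 46 mm, L = 229 mm, e = 19 mm; θ ← 0°
rotate_crank_by(+37°): θ ← 0° +37° = 37°
rotate_crank_by(+53°): θ ← 37° +53° = 90°
crank pin P = (r cos θ, r sin θ) = (0.000000, 46.000000)
h = r sin θ − e = 46.000000 − 19 = 27.000000
sin φ = h / L = 27.000000 / 229 = 0.11790393
φ = arcsin(0.11790393) = 6.771148°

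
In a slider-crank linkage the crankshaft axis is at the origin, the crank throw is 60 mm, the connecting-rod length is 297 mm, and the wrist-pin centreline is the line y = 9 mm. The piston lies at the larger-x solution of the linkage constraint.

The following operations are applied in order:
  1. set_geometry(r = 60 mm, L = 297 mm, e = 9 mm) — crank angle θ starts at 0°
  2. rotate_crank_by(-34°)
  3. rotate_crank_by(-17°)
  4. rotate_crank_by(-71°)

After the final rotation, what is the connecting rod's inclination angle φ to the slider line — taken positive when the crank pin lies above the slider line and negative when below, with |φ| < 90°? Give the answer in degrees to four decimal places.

set_geometry: r = 60 mm, L = 297 mm, e = 9 mm; θ ← 0°
rotate_crank_by(-34°): θ ← 0° -34° = -34°
rotate_crank_by(-17°): θ ← -34° -17° = -51°
rotate_crank_by(-71°): θ ← -51° -71° = -122°
crank pin P = (r cos θ, r sin θ) = (-31.795156, -50.882886)
h = r sin θ − e = -50.882886 − 9 = -59.882886
sin φ = h / L = -59.882886 / 297 = -0.20162588
φ = arcsin(-0.20162588) = -11.632052°

-11.6321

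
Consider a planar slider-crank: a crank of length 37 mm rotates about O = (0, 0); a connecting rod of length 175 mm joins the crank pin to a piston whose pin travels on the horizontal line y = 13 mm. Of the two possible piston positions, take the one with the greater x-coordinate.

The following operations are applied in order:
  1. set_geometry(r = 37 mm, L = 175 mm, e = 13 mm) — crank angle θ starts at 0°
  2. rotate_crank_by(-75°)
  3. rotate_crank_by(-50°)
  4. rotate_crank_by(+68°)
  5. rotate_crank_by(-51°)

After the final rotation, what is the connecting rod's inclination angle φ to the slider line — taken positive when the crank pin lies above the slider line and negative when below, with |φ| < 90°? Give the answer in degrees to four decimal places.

set_geometry: r = 37 mm, L = 175 mm, e = 13 mm; θ ← 0°
rotate_crank_by(-75°): θ ← 0° -75° = -75°
rotate_crank_by(-50°): θ ← -75° -50° = -125°
rotate_crank_by(+68°): θ ← -125° +68° = -57°
rotate_crank_by(-51°): θ ← -57° -51° = -108°
crank pin P = (r cos θ, r sin θ) = (-11.433629, -35.189091)
h = r sin θ − e = -35.189091 − 13 = -48.189091
sin φ = h / L = -48.189091 / 175 = -0.27536623
φ = arcsin(-0.27536623) = -15.983841°

-15.9838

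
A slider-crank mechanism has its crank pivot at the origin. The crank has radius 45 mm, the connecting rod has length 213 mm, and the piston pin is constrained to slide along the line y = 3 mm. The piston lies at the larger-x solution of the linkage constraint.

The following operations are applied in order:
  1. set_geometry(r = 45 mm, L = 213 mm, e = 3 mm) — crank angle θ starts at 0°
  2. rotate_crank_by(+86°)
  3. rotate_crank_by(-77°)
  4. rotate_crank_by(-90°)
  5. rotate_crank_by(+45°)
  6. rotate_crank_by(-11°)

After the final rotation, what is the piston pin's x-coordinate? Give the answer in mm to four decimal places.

240.6409

set_geometry: r = 45 mm, L = 213 mm, e = 3 mm; θ ← 0°
rotate_crank_by(+86°): θ ← 0° +86° = 86°
rotate_crank_by(-77°): θ ← 86° -77° = 9°
rotate_crank_by(-90°): θ ← 9° -90° = -81°
rotate_crank_by(+45°): θ ← -81° +45° = -36°
rotate_crank_by(-11°): θ ← -36° -11° = -47°
crank pin P = (r cos θ, r sin θ) = (30.689926, -32.910917)
h = r sin θ − e = -32.910917 − 3 = -35.910917
x = r cos θ + √(L² − h²) = 30.689926 + √(45369.0 − 1289.5939) = 30.689926 + 209.950961 = 240.640887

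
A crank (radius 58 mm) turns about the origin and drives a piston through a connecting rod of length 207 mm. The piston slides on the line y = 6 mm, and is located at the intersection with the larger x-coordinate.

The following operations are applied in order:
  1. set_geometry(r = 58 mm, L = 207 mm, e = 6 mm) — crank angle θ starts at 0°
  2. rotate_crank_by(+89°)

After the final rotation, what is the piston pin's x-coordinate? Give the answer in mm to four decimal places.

set_geometry: r = 58 mm, L = 207 mm, e = 6 mm; θ ← 0°
rotate_crank_by(+89°): θ ← 0° +89° = 89°
crank pin P = (r cos θ, r sin θ) = (1.012240, 57.991166)
h = r sin θ − e = 57.991166 − 6 = 51.991166
x = r cos θ + √(L² − h²) = 1.012240 + √(42849.0 − 2703.0814) = 1.012240 + 200.364464 = 201.376704

201.3767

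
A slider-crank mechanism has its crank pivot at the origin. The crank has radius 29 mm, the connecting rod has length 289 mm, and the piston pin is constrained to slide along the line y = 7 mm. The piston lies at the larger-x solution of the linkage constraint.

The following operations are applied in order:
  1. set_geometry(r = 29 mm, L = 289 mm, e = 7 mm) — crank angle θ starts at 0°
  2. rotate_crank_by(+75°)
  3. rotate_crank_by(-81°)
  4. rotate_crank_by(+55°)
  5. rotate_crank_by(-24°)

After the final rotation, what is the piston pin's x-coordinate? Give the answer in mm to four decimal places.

315.2351

set_geometry: r = 29 mm, L = 289 mm, e = 7 mm; θ ← 0°
rotate_crank_by(+75°): θ ← 0° +75° = 75°
rotate_crank_by(-81°): θ ← 75° -81° = -6°
rotate_crank_by(+55°): θ ← -6° +55° = 49°
rotate_crank_by(-24°): θ ← 49° -24° = 25°
crank pin P = (r cos θ, r sin θ) = (26.282926, 12.255930)
h = r sin θ − e = 12.255930 − 7 = 5.255930
x = r cos θ + √(L² − h²) = 26.282926 + √(83521.0 − 27.6248) = 26.282926 + 288.952202 = 315.235128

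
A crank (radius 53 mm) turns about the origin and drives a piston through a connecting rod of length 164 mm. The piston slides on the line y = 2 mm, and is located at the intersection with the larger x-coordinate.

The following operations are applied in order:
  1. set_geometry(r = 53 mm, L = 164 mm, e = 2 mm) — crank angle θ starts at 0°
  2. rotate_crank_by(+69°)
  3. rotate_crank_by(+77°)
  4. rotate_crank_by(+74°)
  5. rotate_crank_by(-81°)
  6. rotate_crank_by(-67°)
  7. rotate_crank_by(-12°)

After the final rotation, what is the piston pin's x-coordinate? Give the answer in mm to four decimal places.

set_geometry: r = 53 mm, L = 164 mm, e = 2 mm; θ ← 0°
rotate_crank_by(+69°): θ ← 0° +69° = 69°
rotate_crank_by(+77°): θ ← 69° +77° = 146°
rotate_crank_by(+74°): θ ← 146° +74° = 220°
rotate_crank_by(-81°): θ ← 220° -81° = 139°
rotate_crank_by(-67°): θ ← 139° -67° = 72°
rotate_crank_by(-12°): θ ← 72° -12° = 60°
crank pin P = (r cos θ, r sin θ) = (26.500000, 45.899346)
h = r sin θ − e = 45.899346 − 2 = 43.899346
x = r cos θ + √(L² − h²) = 26.500000 + √(26896.0 − 1927.1526) = 26.500000 + 158.015339 = 184.515339

184.5153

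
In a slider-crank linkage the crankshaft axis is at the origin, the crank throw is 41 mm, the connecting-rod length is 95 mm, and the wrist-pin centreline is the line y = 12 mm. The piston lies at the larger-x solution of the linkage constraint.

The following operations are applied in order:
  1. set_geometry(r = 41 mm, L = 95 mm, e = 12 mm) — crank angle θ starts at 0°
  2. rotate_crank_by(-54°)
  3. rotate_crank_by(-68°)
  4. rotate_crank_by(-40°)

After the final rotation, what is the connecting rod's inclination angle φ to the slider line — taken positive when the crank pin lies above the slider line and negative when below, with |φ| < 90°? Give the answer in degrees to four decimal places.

set_geometry: r = 41 mm, L = 95 mm, e = 12 mm; θ ← 0°
rotate_crank_by(-54°): θ ← 0° -54° = -54°
rotate_crank_by(-68°): θ ← -54° -68° = -122°
rotate_crank_by(-40°): θ ← -122° -40° = -162°
crank pin P = (r cos θ, r sin θ) = (-38.993317, -12.669697)
h = r sin θ − e = -12.669697 − 12 = -24.669697
sin φ = h / L = -24.669697 / 95 = -0.25968102
φ = arcsin(-0.25968102) = -15.051136°

-15.0511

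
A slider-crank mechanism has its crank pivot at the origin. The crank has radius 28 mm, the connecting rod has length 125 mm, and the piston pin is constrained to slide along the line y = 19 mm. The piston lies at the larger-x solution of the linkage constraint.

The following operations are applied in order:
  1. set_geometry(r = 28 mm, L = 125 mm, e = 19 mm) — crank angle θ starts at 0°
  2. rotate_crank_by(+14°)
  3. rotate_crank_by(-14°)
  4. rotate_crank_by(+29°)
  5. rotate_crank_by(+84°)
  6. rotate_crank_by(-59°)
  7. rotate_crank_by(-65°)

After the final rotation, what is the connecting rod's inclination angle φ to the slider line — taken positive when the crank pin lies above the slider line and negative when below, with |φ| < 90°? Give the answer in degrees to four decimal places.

set_geometry: r = 28 mm, L = 125 mm, e = 19 mm; θ ← 0°
rotate_crank_by(+14°): θ ← 0° +14° = 14°
rotate_crank_by(-14°): θ ← 14° -14° = 0°
rotate_crank_by(+29°): θ ← 0° +29° = 29°
rotate_crank_by(+84°): θ ← 29° +84° = 113°
rotate_crank_by(-59°): θ ← 113° -59° = 54°
rotate_crank_by(-65°): θ ← 54° -65° = -11°
crank pin P = (r cos θ, r sin θ) = (27.485561, -5.342652)
h = r sin θ − e = -5.342652 − 19 = -24.342652
sin φ = h / L = -24.342652 / 125 = -0.19474121
φ = arcsin(-0.19474121) = -11.229606°

-11.2296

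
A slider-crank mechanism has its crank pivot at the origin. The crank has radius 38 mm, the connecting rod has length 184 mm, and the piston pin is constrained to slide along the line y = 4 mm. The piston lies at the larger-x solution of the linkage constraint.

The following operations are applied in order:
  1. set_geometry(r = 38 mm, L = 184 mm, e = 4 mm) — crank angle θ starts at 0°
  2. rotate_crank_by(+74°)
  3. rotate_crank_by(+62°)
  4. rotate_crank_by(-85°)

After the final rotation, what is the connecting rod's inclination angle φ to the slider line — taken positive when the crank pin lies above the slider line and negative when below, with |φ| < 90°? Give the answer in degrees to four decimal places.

set_geometry: r = 38 mm, L = 184 mm, e = 4 mm; θ ← 0°
rotate_crank_by(+74°): θ ← 0° +74° = 74°
rotate_crank_by(+62°): θ ← 74° +62° = 136°
rotate_crank_by(-85°): θ ← 136° -85° = 51°
crank pin P = (r cos θ, r sin θ) = (23.914175, 29.531547)
h = r sin θ − e = 29.531547 − 4 = 25.531547
sin φ = h / L = 25.531547 / 184 = 0.13875841
φ = arcsin(0.13875841) = 7.976007°

7.9760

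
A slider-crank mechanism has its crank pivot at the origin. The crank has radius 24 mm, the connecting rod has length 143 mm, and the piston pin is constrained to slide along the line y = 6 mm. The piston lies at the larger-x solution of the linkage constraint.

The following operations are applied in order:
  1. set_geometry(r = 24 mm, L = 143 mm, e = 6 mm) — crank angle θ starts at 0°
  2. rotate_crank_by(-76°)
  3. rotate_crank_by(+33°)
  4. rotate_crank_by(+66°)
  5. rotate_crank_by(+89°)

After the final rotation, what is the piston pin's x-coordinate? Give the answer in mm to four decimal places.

133.0829

set_geometry: r = 24 mm, L = 143 mm, e = 6 mm; θ ← 0°
rotate_crank_by(-76°): θ ← 0° -76° = -76°
rotate_crank_by(+33°): θ ← -76° +33° = -43°
rotate_crank_by(+66°): θ ← -43° +66° = 23°
rotate_crank_by(+89°): θ ← 23° +89° = 112°
crank pin P = (r cos θ, r sin θ) = (-8.990558, 22.252413)
h = r sin θ − e = 22.252413 − 6 = 16.252413
x = r cos θ + √(L² − h²) = -8.990558 + √(20449.0 − 264.1409) = -8.990558 + 142.073429 = 133.082870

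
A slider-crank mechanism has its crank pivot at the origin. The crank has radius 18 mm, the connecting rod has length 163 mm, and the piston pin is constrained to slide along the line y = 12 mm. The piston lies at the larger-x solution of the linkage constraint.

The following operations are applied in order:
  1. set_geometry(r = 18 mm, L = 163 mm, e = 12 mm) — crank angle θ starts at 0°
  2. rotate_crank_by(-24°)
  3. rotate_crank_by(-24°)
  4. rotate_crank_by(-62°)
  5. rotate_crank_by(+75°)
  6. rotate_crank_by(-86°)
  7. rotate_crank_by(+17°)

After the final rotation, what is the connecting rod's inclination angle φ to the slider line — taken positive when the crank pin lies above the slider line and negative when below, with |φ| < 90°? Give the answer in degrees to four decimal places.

set_geometry: r = 18 mm, L = 163 mm, e = 12 mm; θ ← 0°
rotate_crank_by(-24°): θ ← 0° -24° = -24°
rotate_crank_by(-24°): θ ← -24° -24° = -48°
rotate_crank_by(-62°): θ ← -48° -62° = -110°
rotate_crank_by(+75°): θ ← -110° +75° = -35°
rotate_crank_by(-86°): θ ← -35° -86° = -121°
rotate_crank_by(+17°): θ ← -121° +17° = -104°
crank pin P = (r cos θ, r sin θ) = (-4.354594, -17.465323)
h = r sin θ − e = -17.465323 − 12 = -29.465323
sin φ = h / L = -29.465323 / 163 = -0.18076885
φ = arcsin(-0.18076885) = -10.414547°

-10.4145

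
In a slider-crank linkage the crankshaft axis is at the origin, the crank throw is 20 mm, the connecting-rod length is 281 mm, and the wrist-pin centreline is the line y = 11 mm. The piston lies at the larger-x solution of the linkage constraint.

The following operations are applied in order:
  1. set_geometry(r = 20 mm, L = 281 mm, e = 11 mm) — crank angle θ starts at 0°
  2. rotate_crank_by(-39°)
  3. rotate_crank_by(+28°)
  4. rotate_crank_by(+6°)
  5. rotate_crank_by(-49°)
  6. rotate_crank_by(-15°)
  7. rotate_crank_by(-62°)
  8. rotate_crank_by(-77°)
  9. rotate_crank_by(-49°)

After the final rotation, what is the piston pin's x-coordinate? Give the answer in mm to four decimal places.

276.3728

set_geometry: r = 20 mm, L = 281 mm, e = 11 mm; θ ← 0°
rotate_crank_by(-39°): θ ← 0° -39° = -39°
rotate_crank_by(+28°): θ ← -39° +28° = -11°
rotate_crank_by(+6°): θ ← -11° +6° = -5°
rotate_crank_by(-49°): θ ← -5° -49° = -54°
rotate_crank_by(-15°): θ ← -54° -15° = -69°
rotate_crank_by(-62°): θ ← -69° -62° = -131°
rotate_crank_by(-77°): θ ← -131° -77° = -208°
rotate_crank_by(-49°): θ ← -208° -49° = -257°
crank pin P = (r cos θ, r sin θ) = (-4.499021, 19.487401)
h = r sin θ − e = 19.487401 − 11 = 8.487401
x = r cos θ + √(L² − h²) = -4.499021 + √(78961.0 − 72.0360) = -4.499021 + 280.871793 = 276.372772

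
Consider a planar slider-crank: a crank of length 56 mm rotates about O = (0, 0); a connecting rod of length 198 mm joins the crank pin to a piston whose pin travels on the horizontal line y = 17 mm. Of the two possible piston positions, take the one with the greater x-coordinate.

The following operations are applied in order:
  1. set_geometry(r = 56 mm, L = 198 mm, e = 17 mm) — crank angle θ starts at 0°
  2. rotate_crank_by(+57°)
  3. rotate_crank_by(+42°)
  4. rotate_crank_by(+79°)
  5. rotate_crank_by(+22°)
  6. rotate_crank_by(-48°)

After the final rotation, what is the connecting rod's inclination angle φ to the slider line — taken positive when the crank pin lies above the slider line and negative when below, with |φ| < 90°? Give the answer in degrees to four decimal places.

2.6894

set_geometry: r = 56 mm, L = 198 mm, e = 17 mm; θ ← 0°
rotate_crank_by(+57°): θ ← 0° +57° = 57°
rotate_crank_by(+42°): θ ← 57° +42° = 99°
rotate_crank_by(+79°): θ ← 99° +79° = 178°
rotate_crank_by(+22°): θ ← 178° +22° = 200°
rotate_crank_by(-48°): θ ← 200° -48° = 152°
crank pin P = (r cos θ, r sin θ) = (-49.445065, 26.290408)
h = r sin θ − e = 26.290408 − 17 = 9.290408
sin φ = h / L = 9.290408 / 198 = 0.04692125
φ = arcsin(0.04692125) = 2.689377°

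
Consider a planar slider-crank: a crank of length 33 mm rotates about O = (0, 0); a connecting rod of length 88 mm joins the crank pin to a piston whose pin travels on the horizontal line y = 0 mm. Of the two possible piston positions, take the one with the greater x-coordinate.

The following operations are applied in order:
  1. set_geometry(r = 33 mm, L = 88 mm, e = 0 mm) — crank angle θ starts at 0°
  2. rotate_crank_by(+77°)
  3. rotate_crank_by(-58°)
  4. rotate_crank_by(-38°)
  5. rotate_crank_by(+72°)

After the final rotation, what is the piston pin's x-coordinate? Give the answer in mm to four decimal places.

set_geometry: r = 33 mm, L = 88 mm, e = 0 mm; θ ← 0°
rotate_crank_by(+77°): θ ← 0° +77° = 77°
rotate_crank_by(-58°): θ ← 77° -58° = 19°
rotate_crank_by(-38°): θ ← 19° -38° = -19°
rotate_crank_by(+72°): θ ← -19° +72° = 53°
crank pin P = (r cos θ, r sin θ) = (19.859896, 26.354972)
h = r sin θ − e = 26.354972 − 0 = 26.354972
x = r cos θ + √(L² − h²) = 19.859896 + √(7744.0 − 694.5845) = 19.859896 + 83.960797 = 103.820693

103.8207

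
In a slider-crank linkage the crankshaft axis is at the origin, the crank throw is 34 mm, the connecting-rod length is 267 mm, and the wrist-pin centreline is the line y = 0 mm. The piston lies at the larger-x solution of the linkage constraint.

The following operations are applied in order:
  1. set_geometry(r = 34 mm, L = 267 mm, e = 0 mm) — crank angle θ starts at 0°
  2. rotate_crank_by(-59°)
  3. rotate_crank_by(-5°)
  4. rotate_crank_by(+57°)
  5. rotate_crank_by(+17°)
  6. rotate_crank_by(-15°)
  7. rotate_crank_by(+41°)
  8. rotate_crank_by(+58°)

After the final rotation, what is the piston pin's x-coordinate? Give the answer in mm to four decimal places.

set_geometry: r = 34 mm, L = 267 mm, e = 0 mm; θ ← 0°
rotate_crank_by(-59°): θ ← 0° -59° = -59°
rotate_crank_by(-5°): θ ← -59° -5° = -64°
rotate_crank_by(+57°): θ ← -64° +57° = -7°
rotate_crank_by(+17°): θ ← -7° +17° = 10°
rotate_crank_by(-15°): θ ← 10° -15° = -5°
rotate_crank_by(+41°): θ ← -5° +41° = 36°
rotate_crank_by(+58°): θ ← 36° +58° = 94°
crank pin P = (r cos θ, r sin θ) = (-2.371720, 33.917178)
h = r sin θ − e = 33.917178 − 0 = 33.917178
x = r cos θ + √(L² − h²) = -2.371720 + √(71289.0 − 1150.3749) = -2.371720 + 264.836978 = 262.465258

262.4653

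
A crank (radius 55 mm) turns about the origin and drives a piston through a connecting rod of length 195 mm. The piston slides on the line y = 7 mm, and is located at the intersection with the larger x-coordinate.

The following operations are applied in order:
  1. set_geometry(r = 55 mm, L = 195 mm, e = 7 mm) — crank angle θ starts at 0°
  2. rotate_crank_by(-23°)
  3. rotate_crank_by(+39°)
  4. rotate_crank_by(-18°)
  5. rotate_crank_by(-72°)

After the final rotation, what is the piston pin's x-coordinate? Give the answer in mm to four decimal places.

set_geometry: r = 55 mm, L = 195 mm, e = 7 mm; θ ← 0°
rotate_crank_by(-23°): θ ← 0° -23° = -23°
rotate_crank_by(+39°): θ ← -23° +39° = 16°
rotate_crank_by(-18°): θ ← 16° -18° = -2°
rotate_crank_by(-72°): θ ← -2° -72° = -74°
crank pin P = (r cos θ, r sin θ) = (15.160055, -52.869393)
h = r sin θ − e = -52.869393 − 7 = -59.869393
x = r cos θ + √(L² − h²) = 15.160055 + √(38025.0 − 3584.3443) = 15.160055 + 185.581938 = 200.741993

200.7420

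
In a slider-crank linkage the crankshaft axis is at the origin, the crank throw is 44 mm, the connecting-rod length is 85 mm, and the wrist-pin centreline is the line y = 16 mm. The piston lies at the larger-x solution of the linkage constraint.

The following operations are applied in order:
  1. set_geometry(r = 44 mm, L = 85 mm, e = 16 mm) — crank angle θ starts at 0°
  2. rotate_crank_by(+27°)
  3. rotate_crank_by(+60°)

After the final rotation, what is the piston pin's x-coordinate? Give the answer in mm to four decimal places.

82.5796

set_geometry: r = 44 mm, L = 85 mm, e = 16 mm; θ ← 0°
rotate_crank_by(+27°): θ ← 0° +27° = 27°
rotate_crank_by(+60°): θ ← 27° +60° = 87°
crank pin P = (r cos θ, r sin θ) = (2.302782, 43.939700)
h = r sin θ − e = 43.939700 − 16 = 27.939700
x = r cos θ + √(L² − h²) = 2.302782 + √(7225.0 − 780.6268) = 2.302782 + 80.276853 = 82.579635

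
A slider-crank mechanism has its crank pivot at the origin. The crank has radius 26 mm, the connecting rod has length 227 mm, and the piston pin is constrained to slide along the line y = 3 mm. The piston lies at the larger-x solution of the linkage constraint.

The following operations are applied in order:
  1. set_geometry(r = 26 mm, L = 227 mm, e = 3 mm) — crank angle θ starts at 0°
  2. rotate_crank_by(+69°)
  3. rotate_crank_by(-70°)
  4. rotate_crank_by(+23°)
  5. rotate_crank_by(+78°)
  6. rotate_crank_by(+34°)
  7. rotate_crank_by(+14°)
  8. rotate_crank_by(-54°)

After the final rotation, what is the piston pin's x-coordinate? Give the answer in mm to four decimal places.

224.0246

set_geometry: r = 26 mm, L = 227 mm, e = 3 mm; θ ← 0°
rotate_crank_by(+69°): θ ← 0° +69° = 69°
rotate_crank_by(-70°): θ ← 69° -70° = -1°
rotate_crank_by(+23°): θ ← -1° +23° = 22°
rotate_crank_by(+78°): θ ← 22° +78° = 100°
rotate_crank_by(+34°): θ ← 100° +34° = 134°
rotate_crank_by(+14°): θ ← 134° +14° = 148°
rotate_crank_by(-54°): θ ← 148° -54° = 94°
crank pin P = (r cos θ, r sin θ) = (-1.813668, 25.936665)
h = r sin θ − e = 25.936665 − 3 = 22.936665
x = r cos θ + √(L² − h²) = -1.813668 + √(51529.0 − 526.0906) = -1.813668 + 225.838237 = 224.024569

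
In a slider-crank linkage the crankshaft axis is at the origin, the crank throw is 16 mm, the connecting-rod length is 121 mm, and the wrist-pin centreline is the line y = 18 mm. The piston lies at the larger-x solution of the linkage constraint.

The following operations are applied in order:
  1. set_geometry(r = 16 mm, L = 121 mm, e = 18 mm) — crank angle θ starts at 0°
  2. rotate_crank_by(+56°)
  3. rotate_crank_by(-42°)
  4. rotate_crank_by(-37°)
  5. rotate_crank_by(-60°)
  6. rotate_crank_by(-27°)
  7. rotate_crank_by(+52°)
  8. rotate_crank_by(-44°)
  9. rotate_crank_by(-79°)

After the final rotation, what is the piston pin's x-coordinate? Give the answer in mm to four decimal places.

set_geometry: r = 16 mm, L = 121 mm, e = 18 mm; θ ← 0°
rotate_crank_by(+56°): θ ← 0° +56° = 56°
rotate_crank_by(-42°): θ ← 56° -42° = 14°
rotate_crank_by(-37°): θ ← 14° -37° = -23°
rotate_crank_by(-60°): θ ← -23° -60° = -83°
rotate_crank_by(-27°): θ ← -83° -27° = -110°
rotate_crank_by(+52°): θ ← -110° +52° = -58°
rotate_crank_by(-44°): θ ← -58° -44° = -102°
rotate_crank_by(-79°): θ ← -102° -79° = -181°
crank pin P = (r cos θ, r sin θ) = (-15.997563, 0.279239)
h = r sin θ − e = 0.279239 − 18 = -17.720761
x = r cos θ + √(L² − h²) = -15.997563 + √(14641.0 − 314.0254) = -15.997563 + 119.695341 = 103.697778

103.6978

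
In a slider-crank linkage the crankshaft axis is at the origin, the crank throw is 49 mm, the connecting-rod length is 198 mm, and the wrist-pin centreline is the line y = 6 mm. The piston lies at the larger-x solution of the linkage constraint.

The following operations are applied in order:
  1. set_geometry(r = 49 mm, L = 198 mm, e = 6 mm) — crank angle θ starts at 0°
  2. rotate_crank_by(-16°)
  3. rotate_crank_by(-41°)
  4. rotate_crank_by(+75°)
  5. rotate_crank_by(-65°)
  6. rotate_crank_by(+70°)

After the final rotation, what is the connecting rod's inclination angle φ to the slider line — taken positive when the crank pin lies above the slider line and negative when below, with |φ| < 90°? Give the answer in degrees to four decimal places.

set_geometry: r = 49 mm, L = 198 mm, e = 6 mm; θ ← 0°
rotate_crank_by(-16°): θ ← 0° -16° = -16°
rotate_crank_by(-41°): θ ← -16° -41° = -57°
rotate_crank_by(+75°): θ ← -57° +75° = 18°
rotate_crank_by(-65°): θ ← 18° -65° = -47°
rotate_crank_by(+70°): θ ← -47° +70° = 23°
crank pin P = (r cos θ, r sin θ) = (45.104738, 19.145825)
h = r sin θ − e = 19.145825 − 6 = 13.145825
sin φ = h / L = 13.145825 / 198 = 0.06639306
φ = arcsin(0.06639306) = 3.806842°

3.8068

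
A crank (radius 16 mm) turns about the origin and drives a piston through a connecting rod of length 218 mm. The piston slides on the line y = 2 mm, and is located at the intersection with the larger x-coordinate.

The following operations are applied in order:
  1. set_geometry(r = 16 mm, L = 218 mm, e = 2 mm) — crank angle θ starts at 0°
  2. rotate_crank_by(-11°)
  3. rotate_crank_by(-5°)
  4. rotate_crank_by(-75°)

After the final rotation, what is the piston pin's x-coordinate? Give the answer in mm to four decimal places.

set_geometry: r = 16 mm, L = 218 mm, e = 2 mm; θ ← 0°
rotate_crank_by(-11°): θ ← 0° -11° = -11°
rotate_crank_by(-5°): θ ← -11° -5° = -16°
rotate_crank_by(-75°): θ ← -16° -75° = -91°
crank pin P = (r cos θ, r sin θ) = (-0.279239, -15.997563)
h = r sin θ − e = -15.997563 − 2 = -17.997563
x = r cos θ + √(L² − h²) = -0.279239 + √(47524.0 − 323.9123) = -0.279239 + 217.255812 = 216.976573

216.9766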